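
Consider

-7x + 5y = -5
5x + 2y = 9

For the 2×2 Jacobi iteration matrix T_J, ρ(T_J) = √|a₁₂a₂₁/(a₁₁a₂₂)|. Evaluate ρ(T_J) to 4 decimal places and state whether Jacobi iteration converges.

a₁₂a₂₁/(a₁₁a₂₂) = (5)·(5) / ((-7)·(2)) = -1.785714
ρ = √|-1.785714| = √1.785714 = 1.3363
ρ > 1, so Jacobi diverges

1.3363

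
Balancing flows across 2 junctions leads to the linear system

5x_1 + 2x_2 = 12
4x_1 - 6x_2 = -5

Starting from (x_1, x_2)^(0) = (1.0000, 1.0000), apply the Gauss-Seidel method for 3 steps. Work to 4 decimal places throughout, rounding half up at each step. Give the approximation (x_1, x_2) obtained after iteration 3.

(1.6578, 1.9385)

Iteration 1:
  x_1 = (12 - (2)·1.0000) / (5) = 2.0000
  x_2 = (-5 - (4)·2.0000) / (-6) = 2.1667
Iteration 2:
  x_1 = (12 - (2)·2.1667) / (5) = 1.5333
  x_2 = (-5 - (4)·1.5333) / (-6) = 1.8555
Iteration 3:
  x_1 = (12 - (2)·1.8555) / (5) = 1.6578
  x_2 = (-5 - (4)·1.6578) / (-6) = 1.9385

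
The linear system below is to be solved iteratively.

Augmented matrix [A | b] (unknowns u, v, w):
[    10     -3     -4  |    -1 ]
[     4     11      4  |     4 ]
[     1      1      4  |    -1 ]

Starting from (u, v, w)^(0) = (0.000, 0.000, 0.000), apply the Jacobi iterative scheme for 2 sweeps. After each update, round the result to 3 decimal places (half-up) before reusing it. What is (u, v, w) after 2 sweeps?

(-0.091, 0.491, -0.316)

Iteration 1:
  u = (-1 - (-3)·0.000 - (-4)·0.000) / (10) = -0.100
  v = (4 - (4)·0.000 - (4)·0.000) / (11) = 0.364
  w = (-1 - (1)·0.000 - (1)·0.000) / (4) = -0.250
Iteration 2:
  u = (-1 - (-3)·0.364 - (-4)·-0.250) / (10) = -0.091
  v = (4 - (4)·-0.100 - (4)·-0.250) / (11) = 0.491
  w = (-1 - (1)·-0.100 - (1)·0.364) / (4) = -0.316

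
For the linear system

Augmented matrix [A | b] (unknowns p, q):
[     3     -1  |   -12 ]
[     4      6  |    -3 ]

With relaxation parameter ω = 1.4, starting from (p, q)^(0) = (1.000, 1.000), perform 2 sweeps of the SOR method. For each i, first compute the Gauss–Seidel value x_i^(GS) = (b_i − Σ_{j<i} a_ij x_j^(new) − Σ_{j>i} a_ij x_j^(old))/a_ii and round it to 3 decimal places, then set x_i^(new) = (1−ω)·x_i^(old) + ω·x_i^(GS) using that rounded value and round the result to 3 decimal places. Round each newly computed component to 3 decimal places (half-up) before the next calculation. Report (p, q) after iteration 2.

(-1.489, -0.936)

Iteration 1:
  p: GS value = (-12 - (-1)·1.000) / (3) = -3.667;  p ← (1−ω)·1.000 + ω·-3.667 = -5.534
  q: GS value = (-3 - (4)·-5.534) / (6) = 3.189;  q ← (1−ω)·1.000 + ω·3.189 = 4.065
Iteration 2:
  p: GS value = (-12 - (-1)·4.065) / (3) = -2.645;  p ← (1−ω)·-5.534 + ω·-2.645 = -1.489
  q: GS value = (-3 - (4)·-1.489) / (6) = 0.493;  q ← (1−ω)·4.065 + ω·0.493 = -0.936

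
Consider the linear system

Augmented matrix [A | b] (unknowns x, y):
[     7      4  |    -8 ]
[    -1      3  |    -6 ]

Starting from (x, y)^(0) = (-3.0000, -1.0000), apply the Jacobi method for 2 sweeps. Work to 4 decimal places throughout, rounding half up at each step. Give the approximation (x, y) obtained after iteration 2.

Iteration 1:
  x = (-8 - (4)·-1.0000) / (7) = -0.5714
  y = (-6 - (-1)·-3.0000) / (3) = -3.0000
Iteration 2:
  x = (-8 - (4)·-3.0000) / (7) = 0.5714
  y = (-6 - (-1)·-0.5714) / (3) = -2.1905

(0.5714, -2.1905)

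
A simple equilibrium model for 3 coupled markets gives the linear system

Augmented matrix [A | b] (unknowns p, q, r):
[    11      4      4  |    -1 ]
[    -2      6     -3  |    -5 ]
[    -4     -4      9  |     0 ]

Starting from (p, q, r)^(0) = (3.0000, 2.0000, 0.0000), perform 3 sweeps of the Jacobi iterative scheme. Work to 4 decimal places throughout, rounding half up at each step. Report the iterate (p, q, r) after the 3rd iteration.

(0.0126, -1.2980, -0.4243)

Iteration 1:
  p = (-1 - (4)·2.0000 - (4)·0.0000) / (11) = -0.8182
  q = (-5 - (-2)·3.0000 - (-3)·0.0000) / (6) = 0.1667
  r = (0 - (-4)·3.0000 - (-4)·2.0000) / (9) = 2.2222
Iteration 2:
  p = (-1 - (4)·0.1667 - (4)·2.2222) / (11) = -0.9596
  q = (-5 - (-2)·-0.8182 - (-3)·2.2222) / (6) = 0.0050
  r = (0 - (-4)·-0.8182 - (-4)·0.1667) / (9) = -0.2896
Iteration 3:
  p = (-1 - (4)·0.0050 - (4)·-0.2896) / (11) = 0.0126
  q = (-5 - (-2)·-0.9596 - (-3)·-0.2896) / (6) = -1.2980
  r = (0 - (-4)·-0.9596 - (-4)·0.0050) / (9) = -0.4243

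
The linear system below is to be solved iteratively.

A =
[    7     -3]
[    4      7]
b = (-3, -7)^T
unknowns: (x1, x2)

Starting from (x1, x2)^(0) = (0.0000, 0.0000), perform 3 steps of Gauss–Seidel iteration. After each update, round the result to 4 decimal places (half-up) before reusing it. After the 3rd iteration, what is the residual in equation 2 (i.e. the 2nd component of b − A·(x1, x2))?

Iteration 1:
  x1 = (-3 - (-3)·0.0000) / (7) = -0.4286
  x2 = (-7 - (4)·-0.4286) / (7) = -0.7551
Iteration 2:
  x1 = (-3 - (-3)·-0.7551) / (7) = -0.7522
  x2 = (-7 - (4)·-0.7522) / (7) = -0.5702
Iteration 3:
  x1 = (-3 - (-3)·-0.5702) / (7) = -0.6729
  x2 = (-7 - (4)·-0.6729) / (7) = -0.6155
Residual b − A·x = (-0.1362, 0.0001)

0.0001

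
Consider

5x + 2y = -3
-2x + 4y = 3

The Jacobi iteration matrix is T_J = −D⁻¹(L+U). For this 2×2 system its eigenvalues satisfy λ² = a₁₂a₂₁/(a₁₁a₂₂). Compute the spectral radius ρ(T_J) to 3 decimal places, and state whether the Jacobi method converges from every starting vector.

0.447

a₁₂a₂₁/(a₁₁a₂₂) = (2)·(-2) / ((5)·(4)) = -0.200000
ρ = √|-0.200000| = √0.200000 = 0.447
ρ < 1, so Jacobi converges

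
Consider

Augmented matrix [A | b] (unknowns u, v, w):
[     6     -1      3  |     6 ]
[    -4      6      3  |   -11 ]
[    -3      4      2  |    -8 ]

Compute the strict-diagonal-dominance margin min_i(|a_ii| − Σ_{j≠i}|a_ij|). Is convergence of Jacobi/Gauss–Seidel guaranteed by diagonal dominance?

-5

row 1: |6| − (1+3) = 2
row 2: |6| − (4+3) = -1
row 3: |2| − (3+4) = -5
minimum over rows = -5 → not strictly diagonally dominant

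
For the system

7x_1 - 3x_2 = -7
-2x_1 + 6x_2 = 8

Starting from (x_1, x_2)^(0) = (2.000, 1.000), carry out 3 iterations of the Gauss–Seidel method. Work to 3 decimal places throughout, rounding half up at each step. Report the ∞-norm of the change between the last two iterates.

0.008

Iteration 1:
  x_1 = (-7 - (-3)·1.000) / (7) = -0.571
  x_2 = (8 - (-2)·-0.571) / (6) = 1.143
Iteration 2:
  x_1 = (-7 - (-3)·1.143) / (7) = -0.510
  x_2 = (8 - (-2)·-0.510) / (6) = 1.163
Iteration 3:
  x_1 = (-7 - (-3)·1.163) / (7) = -0.502
  x_2 = (8 - (-2)·-0.502) / (6) = 1.166
Change: (0.008, 0.003) → max |·| = 0.008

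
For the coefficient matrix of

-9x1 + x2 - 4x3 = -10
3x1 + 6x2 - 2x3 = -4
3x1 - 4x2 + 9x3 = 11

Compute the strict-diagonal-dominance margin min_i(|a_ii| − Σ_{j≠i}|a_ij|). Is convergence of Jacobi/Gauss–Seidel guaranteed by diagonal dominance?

row 1: |-9| − (1+4) = 4
row 2: |6| − (3+2) = 1
row 3: |9| − (3+4) = 2
minimum over rows = 1 → strictly diagonally dominant (convergence guaranteed)

1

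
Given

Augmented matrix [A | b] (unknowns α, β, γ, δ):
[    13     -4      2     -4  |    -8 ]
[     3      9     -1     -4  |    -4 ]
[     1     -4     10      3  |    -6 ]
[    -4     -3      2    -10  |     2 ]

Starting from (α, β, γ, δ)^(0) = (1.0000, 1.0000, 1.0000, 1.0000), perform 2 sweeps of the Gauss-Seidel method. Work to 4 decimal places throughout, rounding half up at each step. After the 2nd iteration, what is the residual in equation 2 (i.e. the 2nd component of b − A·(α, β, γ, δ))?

1.7518

Iteration 1:
  α = (-8 - (-4)·1.0000 - (2)·1.0000 - (-4)·1.0000) / (13) = -0.1538
  β = (-4 - (3)·-0.1538 - (-1)·1.0000 - (-4)·1.0000) / (9) = 0.1624
  γ = (-6 - (1)·-0.1538 - (-4)·0.1624 - (3)·1.0000) / (10) = -0.8197
  δ = (2 - (-4)·-0.1538 - (-3)·0.1624 - (2)·-0.8197) / (-10) = -0.3511
Iteration 2:
  α = (-8 - (-4)·0.1624 - (2)·-0.8197 - (-4)·-0.3511) / (13) = -0.5473
  β = (-4 - (3)·-0.5473 - (-1)·-0.8197 - (-4)·-0.3511) / (9) = -0.5091
  γ = (-6 - (1)·-0.5473 - (-4)·-0.5091 - (3)·-0.3511) / (10) = -0.6436
  δ = (2 - (-4)·-0.5473 - (-3)·-0.5091 - (2)·-0.6436) / (-10) = 0.0429
Residual b − A·x = (-1.4627, 1.7518, -1.1818, -0.0003)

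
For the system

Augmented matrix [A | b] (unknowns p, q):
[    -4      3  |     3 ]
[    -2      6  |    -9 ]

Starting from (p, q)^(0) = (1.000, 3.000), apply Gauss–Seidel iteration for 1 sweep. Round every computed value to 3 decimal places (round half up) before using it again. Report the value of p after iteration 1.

Iteration 1:
  p = (3 - (3)·3.000) / (-4) = 1.500
  q = (-9 - (-2)·1.500) / (6) = -1.000

1.500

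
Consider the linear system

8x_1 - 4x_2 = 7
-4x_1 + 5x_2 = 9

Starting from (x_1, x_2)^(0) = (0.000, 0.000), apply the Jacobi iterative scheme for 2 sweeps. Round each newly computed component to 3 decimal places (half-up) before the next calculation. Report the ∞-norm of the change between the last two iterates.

0.900

Iteration 1:
  x_1 = (7 - (-4)·0.000) / (8) = 0.875
  x_2 = (9 - (-4)·0.000) / (5) = 1.800
Iteration 2:
  x_1 = (7 - (-4)·1.800) / (8) = 1.775
  x_2 = (9 - (-4)·0.875) / (5) = 2.500
Change: (0.900, 0.700) → max |·| = 0.900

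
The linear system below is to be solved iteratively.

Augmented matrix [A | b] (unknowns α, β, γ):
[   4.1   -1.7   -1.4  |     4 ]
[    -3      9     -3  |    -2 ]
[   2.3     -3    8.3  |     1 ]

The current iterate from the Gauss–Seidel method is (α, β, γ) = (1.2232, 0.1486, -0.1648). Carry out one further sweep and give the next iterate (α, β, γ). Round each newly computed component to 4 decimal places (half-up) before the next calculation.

(0.9810, 0.0498, -0.1334)

One sweep:
  α = (4 - (-1.7)·0.1486 - (-1.4)·-0.1648) / (4.1) = 0.9810
  β = (-2 - (-3)·0.9810 - (-3)·-0.1648) / (9) = 0.0498
  γ = (1 - (2.3)·0.9810 - (-3)·0.0498) / (8.3) = -0.1334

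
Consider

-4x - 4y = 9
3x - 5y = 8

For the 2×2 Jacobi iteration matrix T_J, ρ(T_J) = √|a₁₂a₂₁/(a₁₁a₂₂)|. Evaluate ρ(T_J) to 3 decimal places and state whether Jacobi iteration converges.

a₁₂a₂₁/(a₁₁a₂₂) = (-4)·(3) / ((-4)·(-5)) = -0.600000
ρ = √|-0.600000| = √0.600000 = 0.775
ρ < 1, so Jacobi converges

0.775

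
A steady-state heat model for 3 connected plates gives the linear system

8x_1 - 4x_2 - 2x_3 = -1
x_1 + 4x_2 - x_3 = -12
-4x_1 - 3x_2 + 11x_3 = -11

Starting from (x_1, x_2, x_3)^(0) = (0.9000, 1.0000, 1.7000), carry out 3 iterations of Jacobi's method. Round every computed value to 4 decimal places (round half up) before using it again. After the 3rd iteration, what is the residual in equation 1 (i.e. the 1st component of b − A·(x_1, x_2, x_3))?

-0.6838

Iteration 1:
  x_1 = (-1 - (-4)·1.0000 - (-2)·1.7000) / (8) = 0.8000
  x_2 = (-12 - (1)·0.9000 - (-1)·1.7000) / (4) = -2.8000
  x_3 = (-11 - (-4)·0.9000 - (-3)·1.0000) / (11) = -0.4000
Iteration 2:
  x_1 = (-1 - (-4)·-2.8000 - (-2)·-0.4000) / (8) = -1.6250
  x_2 = (-12 - (1)·0.8000 - (-1)·-0.4000) / (4) = -3.3000
  x_3 = (-11 - (-4)·0.8000 - (-3)·-2.8000) / (11) = -1.4727
Iteration 3:
  x_1 = (-1 - (-4)·-3.3000 - (-2)·-1.4727) / (8) = -2.1432
  x_2 = (-12 - (1)·-1.6250 - (-1)·-1.4727) / (4) = -2.9619
  x_3 = (-11 - (-4)·-1.6250 - (-3)·-3.3000) / (11) = -2.4909
Residual b − A·x = (-0.6838, -0.5001, -1.0586)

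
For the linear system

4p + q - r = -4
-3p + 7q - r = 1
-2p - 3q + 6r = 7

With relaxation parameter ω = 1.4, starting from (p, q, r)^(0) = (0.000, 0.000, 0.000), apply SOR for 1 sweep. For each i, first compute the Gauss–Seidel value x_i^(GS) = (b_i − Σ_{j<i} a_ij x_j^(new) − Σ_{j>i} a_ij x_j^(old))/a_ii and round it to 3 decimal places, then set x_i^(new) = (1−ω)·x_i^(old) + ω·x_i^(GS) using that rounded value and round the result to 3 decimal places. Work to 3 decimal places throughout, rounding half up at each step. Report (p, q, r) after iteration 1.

Iteration 1:
  p: GS value = (-4 - (1)·0.000 - (-1)·0.000) / (4) = -1.000;  p ← (1−ω)·0.000 + ω·-1.000 = -1.400
  q: GS value = (1 - (-3)·-1.400 - (-1)·0.000) / (7) = -0.457;  q ← (1−ω)·0.000 + ω·-0.457 = -0.640
  r: GS value = (7 - (-2)·-1.400 - (-3)·-0.640) / (6) = 0.380;  r ← (1−ω)·0.000 + ω·0.380 = 0.532

(-1.400, -0.640, 0.532)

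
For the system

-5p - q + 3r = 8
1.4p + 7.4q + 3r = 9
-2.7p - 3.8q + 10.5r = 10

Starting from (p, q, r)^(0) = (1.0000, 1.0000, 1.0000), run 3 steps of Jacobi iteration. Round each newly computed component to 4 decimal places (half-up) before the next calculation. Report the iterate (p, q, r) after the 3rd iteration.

Iteration 1:
  p = (8 - (-1)·1.0000 - (3)·1.0000) / (-5) = -1.2000
  q = (9 - (1.4)·1.0000 - (3)·1.0000) / (7.4) = 0.6216
  r = (10 - (-2.7)·1.0000 - (-3.8)·1.0000) / (10.5) = 1.5714
Iteration 2:
  p = (8 - (-1)·0.6216 - (3)·1.5714) / (-5) = -0.7815
  q = (9 - (1.4)·-1.2000 - (3)·1.5714) / (7.4) = 0.8062
  r = (10 - (-2.7)·-1.2000 - (-3.8)·0.6216) / (10.5) = 0.8688
Iteration 3:
  p = (8 - (-1)·0.8062 - (3)·0.8688) / (-5) = -1.2400
  q = (9 - (1.4)·-0.7815 - (3)·0.8688) / (7.4) = 1.0119
  r = (10 - (-2.7)·-0.7815 - (-3.8)·0.8062) / (10.5) = 1.0432

(-1.2400, 1.0119, 1.0432)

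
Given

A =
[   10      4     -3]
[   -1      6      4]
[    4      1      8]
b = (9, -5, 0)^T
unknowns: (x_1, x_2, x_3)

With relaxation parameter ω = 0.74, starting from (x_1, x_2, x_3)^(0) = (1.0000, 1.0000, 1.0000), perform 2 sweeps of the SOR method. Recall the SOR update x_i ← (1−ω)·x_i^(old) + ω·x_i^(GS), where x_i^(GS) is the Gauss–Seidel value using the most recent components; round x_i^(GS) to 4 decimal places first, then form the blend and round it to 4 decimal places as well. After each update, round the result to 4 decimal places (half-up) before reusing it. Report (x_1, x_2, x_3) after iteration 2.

Iteration 1:
  x_1: GS value = (9 - (4)·1.0000 - (-3)·1.0000) / (10) = 0.8000;  x_1 ← (1−ω)·1.0000 + ω·0.8000 = 0.8520
  x_2: GS value = (-5 - (-1)·0.8520 - (4)·1.0000) / (6) = -1.3580;  x_2 ← (1−ω)·1.0000 + ω·-1.3580 = -0.7449
  x_3: GS value = (0 - (4)·0.8520 - (1)·-0.7449) / (8) = -0.3329;  x_3 ← (1−ω)·1.0000 + ω·-0.3329 = 0.0137
Iteration 2:
  x_1: GS value = (9 - (4)·-0.7449 - (-3)·0.0137) / (10) = 1.2021;  x_1 ← (1−ω)·0.8520 + ω·1.2021 = 1.1111
  x_2: GS value = (-5 - (-1)·1.1111 - (4)·0.0137) / (6) = -0.6573;  x_2 ← (1−ω)·-0.7449 + ω·-0.6573 = -0.6801
  x_3: GS value = (0 - (4)·1.1111 - (1)·-0.6801) / (8) = -0.4705;  x_3 ← (1−ω)·0.0137 + ω·-0.4705 = -0.3446

(1.1111, -0.6801, -0.3446)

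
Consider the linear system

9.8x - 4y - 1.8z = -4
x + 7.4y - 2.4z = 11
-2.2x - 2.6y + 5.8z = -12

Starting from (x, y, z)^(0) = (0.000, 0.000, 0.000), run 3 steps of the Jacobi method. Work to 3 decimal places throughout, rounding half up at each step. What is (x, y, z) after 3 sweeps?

Iteration 1:
  x = (-4 - (-4)·0.000 - (-1.8)·0.000) / (9.8) = -0.408
  y = (11 - (1)·0.000 - (-2.4)·0.000) / (7.4) = 1.486
  z = (-12 - (-2.2)·0.000 - (-2.6)·0.000) / (5.8) = -2.069
Iteration 2:
  x = (-4 - (-4)·1.486 - (-1.8)·-2.069) / (9.8) = -0.182
  y = (11 - (1)·-0.408 - (-2.4)·-2.069) / (7.4) = 0.871
  z = (-12 - (-2.2)·-0.408 - (-2.6)·1.486) / (5.8) = -1.558
Iteration 3:
  x = (-4 - (-4)·0.871 - (-1.8)·-1.558) / (9.8) = -0.339
  y = (11 - (1)·-0.182 - (-2.4)·-1.558) / (7.4) = 1.006
  z = (-12 - (-2.2)·-0.182 - (-2.6)·0.871) / (5.8) = -1.748

(-0.339, 1.006, -1.748)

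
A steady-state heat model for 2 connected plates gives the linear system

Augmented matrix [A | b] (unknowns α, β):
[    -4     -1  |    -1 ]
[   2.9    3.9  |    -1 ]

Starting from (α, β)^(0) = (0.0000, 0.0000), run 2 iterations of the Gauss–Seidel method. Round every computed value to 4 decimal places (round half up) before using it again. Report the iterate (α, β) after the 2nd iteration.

Iteration 1:
  α = (-1 - (-1)·0.0000) / (-4) = 0.2500
  β = (-1 - (2.9)·0.2500) / (3.9) = -0.4423
Iteration 2:
  α = (-1 - (-1)·-0.4423) / (-4) = 0.3606
  β = (-1 - (2.9)·0.3606) / (3.9) = -0.5245

(0.3606, -0.5245)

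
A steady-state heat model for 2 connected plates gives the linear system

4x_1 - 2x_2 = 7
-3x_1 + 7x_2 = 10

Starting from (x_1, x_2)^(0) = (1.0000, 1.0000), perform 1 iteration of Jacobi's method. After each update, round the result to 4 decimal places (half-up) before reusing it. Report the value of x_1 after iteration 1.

2.2500

Iteration 1:
  x_1 = (7 - (-2)·1.0000) / (4) = 2.2500
  x_2 = (10 - (-3)·1.0000) / (7) = 1.8571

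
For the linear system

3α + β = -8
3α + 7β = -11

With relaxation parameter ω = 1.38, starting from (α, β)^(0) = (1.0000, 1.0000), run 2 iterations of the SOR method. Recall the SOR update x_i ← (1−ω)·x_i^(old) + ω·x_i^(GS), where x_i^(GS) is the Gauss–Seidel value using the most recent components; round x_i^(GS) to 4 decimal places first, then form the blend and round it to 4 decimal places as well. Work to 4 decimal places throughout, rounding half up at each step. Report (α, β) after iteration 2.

Iteration 1:
  α: GS value = (-8 - (1)·1.0000) / (3) = -3.0000;  α ← (1−ω)·1.0000 + ω·-3.0000 = -4.5200
  β: GS value = (-11 - (3)·-4.5200) / (7) = 0.3657;  β ← (1−ω)·1.0000 + ω·0.3657 = 0.1247
Iteration 2:
  α: GS value = (-8 - (1)·0.1247) / (3) = -2.7082;  α ← (1−ω)·-4.5200 + ω·-2.7082 = -2.0197
  β: GS value = (-11 - (3)·-2.0197) / (7) = -0.7058;  β ← (1−ω)·0.1247 + ω·-0.7058 = -1.0214

(-2.0197, -1.0214)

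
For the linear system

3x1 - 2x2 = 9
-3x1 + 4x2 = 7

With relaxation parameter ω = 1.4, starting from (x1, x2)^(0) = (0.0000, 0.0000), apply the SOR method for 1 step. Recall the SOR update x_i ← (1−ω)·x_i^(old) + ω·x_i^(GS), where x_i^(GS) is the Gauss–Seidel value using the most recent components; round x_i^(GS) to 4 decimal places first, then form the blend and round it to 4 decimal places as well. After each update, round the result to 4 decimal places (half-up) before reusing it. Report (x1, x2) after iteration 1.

Iteration 1:
  x1: GS value = (9 - (-2)·0.0000) / (3) = 3.0000;  x1 ← (1−ω)·0.0000 + ω·3.0000 = 4.2000
  x2: GS value = (7 - (-3)·4.2000) / (4) = 4.9000;  x2 ← (1−ω)·0.0000 + ω·4.9000 = 6.8600

(4.2000, 6.8600)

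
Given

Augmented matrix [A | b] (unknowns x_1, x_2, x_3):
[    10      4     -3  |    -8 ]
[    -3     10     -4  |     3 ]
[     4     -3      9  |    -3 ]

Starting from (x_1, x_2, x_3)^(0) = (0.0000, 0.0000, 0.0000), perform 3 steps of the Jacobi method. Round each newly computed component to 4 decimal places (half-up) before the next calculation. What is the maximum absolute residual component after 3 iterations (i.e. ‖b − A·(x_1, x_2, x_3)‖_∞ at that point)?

0.7957

Iteration 1:
  x_1 = (-8 - (4)·0.0000 - (-3)·0.0000) / (10) = -0.8000
  x_2 = (3 - (-3)·0.0000 - (-4)·0.0000) / (10) = 0.3000
  x_3 = (-3 - (4)·0.0000 - (-3)·0.0000) / (9) = -0.3333
Iteration 2:
  x_1 = (-8 - (4)·0.3000 - (-3)·-0.3333) / (10) = -1.0200
  x_2 = (3 - (-3)·-0.8000 - (-4)·-0.3333) / (10) = -0.0733
  x_3 = (-3 - (4)·-0.8000 - (-3)·0.3000) / (9) = 0.1222
Iteration 3:
  x_1 = (-8 - (4)·-0.0733 - (-3)·0.1222) / (10) = -0.7340
  x_2 = (3 - (-3)·-1.0200 - (-4)·0.1222) / (10) = 0.0429
  x_3 = (-3 - (4)·-1.0200 - (-3)·-0.0733) / (9) = 0.0956
Residual b − A·x = (-0.5448, 0.7514, -0.7957); ∞-norm = 0.7957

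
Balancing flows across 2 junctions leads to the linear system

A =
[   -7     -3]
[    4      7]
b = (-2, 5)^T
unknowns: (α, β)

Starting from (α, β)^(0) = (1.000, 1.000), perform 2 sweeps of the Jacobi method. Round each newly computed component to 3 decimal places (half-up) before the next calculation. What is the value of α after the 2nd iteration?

0.224

Iteration 1:
  α = (-2 - (-3)·1.000) / (-7) = -0.143
  β = (5 - (4)·1.000) / (7) = 0.143
Iteration 2:
  α = (-2 - (-3)·0.143) / (-7) = 0.224
  β = (5 - (4)·-0.143) / (7) = 0.796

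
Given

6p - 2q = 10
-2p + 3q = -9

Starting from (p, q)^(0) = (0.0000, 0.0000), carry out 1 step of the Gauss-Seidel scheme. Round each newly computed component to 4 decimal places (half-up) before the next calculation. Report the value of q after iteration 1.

-1.8889

Iteration 1:
  p = (10 - (-2)·0.0000) / (6) = 1.6667
  q = (-9 - (-2)·1.6667) / (3) = -1.8889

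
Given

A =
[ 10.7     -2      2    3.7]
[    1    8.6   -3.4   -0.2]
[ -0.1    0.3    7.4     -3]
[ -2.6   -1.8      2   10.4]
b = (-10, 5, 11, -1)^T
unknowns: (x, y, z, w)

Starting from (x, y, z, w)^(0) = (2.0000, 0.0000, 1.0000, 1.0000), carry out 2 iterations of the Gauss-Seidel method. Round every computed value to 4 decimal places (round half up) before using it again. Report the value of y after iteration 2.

1.3868

Iteration 1:
  x = (-10 - (-2)·0.0000 - (2)·1.0000 - (3.7)·1.0000) / (10.7) = -1.4673
  y = (5 - (1)·-1.4673 - (-3.4)·1.0000 - (-0.2)·1.0000) / (8.6) = 1.1706
  z = (11 - (-0.1)·-1.4673 - (0.3)·1.1706 - (-3)·1.0000) / (7.4) = 1.8246
  w = (-1 - (-2.6)·-1.4673 - (-1.8)·1.1706 - (2)·1.8246) / (10.4) = -0.6113
Iteration 2:
  x = (-10 - (-2)·1.1706 - (2)·1.8246 - (3.7)·-0.6113) / (10.7) = -0.8454
  y = (5 - (1)·-0.8454 - (-3.4)·1.8246 - (-0.2)·-0.6113) / (8.6) = 1.3868
  z = (11 - (-0.1)·-0.8454 - (0.3)·1.3868 - (-3)·-0.6113) / (7.4) = 1.1710
  w = (-1 - (-2.6)·-0.8454 - (-1.8)·1.3868 - (2)·1.1710) / (10.4) = -0.2927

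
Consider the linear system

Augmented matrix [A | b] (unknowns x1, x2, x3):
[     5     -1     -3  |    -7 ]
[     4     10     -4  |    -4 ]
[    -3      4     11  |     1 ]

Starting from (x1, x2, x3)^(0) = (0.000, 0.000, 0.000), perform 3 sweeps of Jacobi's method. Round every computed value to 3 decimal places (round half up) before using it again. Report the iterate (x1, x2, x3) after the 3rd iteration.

Iteration 1:
  x1 = (-7 - (-1)·0.000 - (-3)·0.000) / (5) = -1.400
  x2 = (-4 - (4)·0.000 - (-4)·0.000) / (10) = -0.400
  x3 = (1 - (-3)·0.000 - (4)·0.000) / (11) = 0.091
Iteration 2:
  x1 = (-7 - (-1)·-0.400 - (-3)·0.091) / (5) = -1.425
  x2 = (-4 - (4)·-1.400 - (-4)·0.091) / (10) = 0.196
  x3 = (1 - (-3)·-1.400 - (4)·-0.400) / (11) = -0.145
Iteration 3:
  x1 = (-7 - (-1)·0.196 - (-3)·-0.145) / (5) = -1.448
  x2 = (-4 - (4)·-1.425 - (-4)·-0.145) / (10) = 0.112
  x3 = (1 - (-3)·-1.425 - (4)·0.196) / (11) = -0.369

(-1.448, 0.112, -0.369)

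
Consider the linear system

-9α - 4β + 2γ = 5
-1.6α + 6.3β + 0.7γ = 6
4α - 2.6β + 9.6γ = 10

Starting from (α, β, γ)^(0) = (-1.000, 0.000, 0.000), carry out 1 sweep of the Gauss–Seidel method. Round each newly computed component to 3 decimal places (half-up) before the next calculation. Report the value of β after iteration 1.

Iteration 1:
  α = (5 - (-4)·0.000 - (2)·0.000) / (-9) = -0.556
  β = (6 - (-1.6)·-0.556 - (0.7)·0.000) / (6.3) = 0.811
  γ = (10 - (4)·-0.556 - (-2.6)·0.811) / (9.6) = 1.493

0.811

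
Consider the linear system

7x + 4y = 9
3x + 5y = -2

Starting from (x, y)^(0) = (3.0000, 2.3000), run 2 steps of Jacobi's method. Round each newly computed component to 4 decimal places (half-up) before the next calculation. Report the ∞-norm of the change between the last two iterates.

2.5715

Iteration 1:
  x = (9 - (4)·2.3000) / (7) = -0.0286
  y = (-2 - (3)·3.0000) / (5) = -2.2000
Iteration 2:
  x = (9 - (4)·-2.2000) / (7) = 2.5429
  y = (-2 - (3)·-0.0286) / (5) = -0.3828
Change: (2.5715, 1.8172) → max |·| = 2.5715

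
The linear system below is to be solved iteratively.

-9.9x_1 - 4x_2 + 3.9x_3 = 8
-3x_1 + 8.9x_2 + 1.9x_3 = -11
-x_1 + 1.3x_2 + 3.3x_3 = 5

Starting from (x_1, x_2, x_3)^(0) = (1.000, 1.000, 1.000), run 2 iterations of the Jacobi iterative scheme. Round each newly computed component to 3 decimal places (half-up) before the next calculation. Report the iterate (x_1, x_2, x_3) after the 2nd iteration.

(0.202, -1.816, 1.705)

Iteration 1:
  x_1 = (8 - (-4)·1.000 - (3.9)·1.000) / (-9.9) = -0.818
  x_2 = (-11 - (-3)·1.000 - (1.9)·1.000) / (8.9) = -1.112
  x_3 = (5 - (-1)·1.000 - (1.3)·1.000) / (3.3) = 1.424
Iteration 2:
  x_1 = (8 - (-4)·-1.112 - (3.9)·1.424) / (-9.9) = 0.202
  x_2 = (-11 - (-3)·-0.818 - (1.9)·1.424) / (8.9) = -1.816
  x_3 = (5 - (-1)·-0.818 - (1.3)·-1.112) / (3.3) = 1.705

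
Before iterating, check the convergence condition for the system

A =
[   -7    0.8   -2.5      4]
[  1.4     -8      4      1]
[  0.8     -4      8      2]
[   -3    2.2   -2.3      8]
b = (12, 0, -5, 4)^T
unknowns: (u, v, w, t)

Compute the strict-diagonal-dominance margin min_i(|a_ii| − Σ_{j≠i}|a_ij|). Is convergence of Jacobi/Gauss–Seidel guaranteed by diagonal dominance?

-0.3

row 1: |-7| − (0.8+2.5+4) = -0.3
row 2: |-8| − (1.4+4+1) = 1.6
row 3: |8| − (0.8+4+2) = 1.2
row 4: |8| − (3+2.2+2.3) = 0.5
minimum over rows = -0.3 → not strictly diagonally dominant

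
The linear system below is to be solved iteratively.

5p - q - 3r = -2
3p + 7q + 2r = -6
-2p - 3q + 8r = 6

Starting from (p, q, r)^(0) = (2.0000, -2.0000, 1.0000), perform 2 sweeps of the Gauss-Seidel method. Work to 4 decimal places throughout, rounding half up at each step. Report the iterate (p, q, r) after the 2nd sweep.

(-0.4293, -0.7599, 0.3577)

Iteration 1:
  p = (-2 - (-1)·-2.0000 - (-3)·1.0000) / (5) = -0.2000
  q = (-6 - (3)·-0.2000 - (2)·1.0000) / (7) = -1.0571
  r = (6 - (-2)·-0.2000 - (-3)·-1.0571) / (8) = 0.3036
Iteration 2:
  p = (-2 - (-1)·-1.0571 - (-3)·0.3036) / (5) = -0.4293
  q = (-6 - (3)·-0.4293 - (2)·0.3036) / (7) = -0.7599
  r = (6 - (-2)·-0.4293 - (-3)·-0.7599) / (8) = 0.3577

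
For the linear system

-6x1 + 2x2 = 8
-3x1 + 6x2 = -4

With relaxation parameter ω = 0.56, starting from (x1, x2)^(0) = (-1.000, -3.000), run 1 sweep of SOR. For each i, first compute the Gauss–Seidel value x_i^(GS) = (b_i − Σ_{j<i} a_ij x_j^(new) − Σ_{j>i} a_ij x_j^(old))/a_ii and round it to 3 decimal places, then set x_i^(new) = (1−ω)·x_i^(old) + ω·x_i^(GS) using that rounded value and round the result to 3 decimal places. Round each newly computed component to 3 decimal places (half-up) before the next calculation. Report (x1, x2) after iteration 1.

Iteration 1:
  x1: GS value = (8 - (2)·-3.000) / (-6) = -2.333;  x1 ← (1−ω)·-1.000 + ω·-2.333 = -1.746
  x2: GS value = (-4 - (-3)·-1.746) / (6) = -1.540;  x2 ← (1−ω)·-3.000 + ω·-1.540 = -2.182

(-1.746, -2.182)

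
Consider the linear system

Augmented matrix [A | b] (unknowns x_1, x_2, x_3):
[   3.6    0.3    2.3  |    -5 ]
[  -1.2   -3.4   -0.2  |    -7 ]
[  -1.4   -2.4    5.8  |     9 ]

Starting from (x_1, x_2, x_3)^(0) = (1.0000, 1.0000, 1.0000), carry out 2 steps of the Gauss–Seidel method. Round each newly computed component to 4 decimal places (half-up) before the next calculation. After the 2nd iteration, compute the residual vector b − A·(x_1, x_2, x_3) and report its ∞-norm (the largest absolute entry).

0.1885

Iteration 1:
  x_1 = (-5 - (0.3)·1.0000 - (2.3)·1.0000) / (3.6) = -2.1111
  x_2 = (-7 - (-1.2)·-2.1111 - (-0.2)·1.0000) / (-3.4) = 2.7451
  x_3 = (9 - (-1.4)·-2.1111 - (-2.4)·2.7451) / (5.8) = 2.1781
Iteration 2:
  x_1 = (-5 - (0.3)·2.7451 - (2.3)·2.1781) / (3.6) = -3.0092
  x_2 = (-7 - (-1.2)·-3.0092 - (-0.2)·2.1781) / (-3.4) = 2.9928
  x_3 = (9 - (-1.4)·-3.0092 - (-2.4)·2.9928) / (5.8) = 2.0638
Residual b − A·x = (0.1885, -0.0228, -0.0002); ∞-norm = 0.1885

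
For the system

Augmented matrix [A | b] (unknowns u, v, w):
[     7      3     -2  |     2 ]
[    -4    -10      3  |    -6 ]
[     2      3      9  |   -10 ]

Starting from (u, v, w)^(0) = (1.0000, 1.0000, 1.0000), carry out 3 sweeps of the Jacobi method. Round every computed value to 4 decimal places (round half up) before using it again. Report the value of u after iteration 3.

Iteration 1:
  u = (2 - (3)·1.0000 - (-2)·1.0000) / (7) = 0.1429
  v = (-6 - (-4)·1.0000 - (3)·1.0000) / (-10) = 0.5000
  w = (-10 - (2)·1.0000 - (3)·1.0000) / (9) = -1.6667
Iteration 2:
  u = (2 - (3)·0.5000 - (-2)·-1.6667) / (7) = -0.4048
  v = (-6 - (-4)·0.1429 - (3)·-1.6667) / (-10) = 0.0428
  w = (-10 - (2)·0.1429 - (3)·0.5000) / (9) = -1.3095
Iteration 3:
  u = (2 - (3)·0.0428 - (-2)·-1.3095) / (7) = -0.1068
  v = (-6 - (-4)·-0.4048 - (3)·-1.3095) / (-10) = 0.3691
  w = (-10 - (2)·-0.4048 - (3)·0.0428) / (9) = -1.0354

-0.1068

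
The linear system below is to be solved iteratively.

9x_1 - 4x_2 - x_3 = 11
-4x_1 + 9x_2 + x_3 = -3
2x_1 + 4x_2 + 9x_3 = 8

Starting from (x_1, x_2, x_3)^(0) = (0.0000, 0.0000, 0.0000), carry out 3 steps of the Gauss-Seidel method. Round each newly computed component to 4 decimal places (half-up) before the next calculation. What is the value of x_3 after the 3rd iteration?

0.4845

Iteration 1:
  x_1 = (11 - (-4)·0.0000 - (-1)·0.0000) / (9) = 1.2222
  x_2 = (-3 - (-4)·1.2222 - (1)·0.0000) / (9) = 0.2099
  x_3 = (8 - (2)·1.2222 - (4)·0.2099) / (9) = 0.5240
Iteration 2:
  x_1 = (11 - (-4)·0.2099 - (-1)·0.5240) / (9) = 1.3737
  x_2 = (-3 - (-4)·1.3737 - (1)·0.5240) / (9) = 0.2190
  x_3 = (8 - (2)·1.3737 - (4)·0.2190) / (9) = 0.4863
Iteration 3:
  x_1 = (11 - (-4)·0.2190 - (-1)·0.4863) / (9) = 1.3736
  x_2 = (-3 - (-4)·1.3736 - (1)·0.4863) / (9) = 0.2231
  x_3 = (8 - (2)·1.3736 - (4)·0.2231) / (9) = 0.4845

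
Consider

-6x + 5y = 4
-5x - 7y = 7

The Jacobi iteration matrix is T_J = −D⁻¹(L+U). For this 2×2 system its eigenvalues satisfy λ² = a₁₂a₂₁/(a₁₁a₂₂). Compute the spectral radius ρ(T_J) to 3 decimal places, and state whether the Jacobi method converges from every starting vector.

a₁₂a₂₁/(a₁₁a₂₂) = (5)·(-5) / ((-6)·(-7)) = -0.595238
ρ = √|-0.595238| = √0.595238 = 0.772
ρ < 1, so Jacobi converges

0.772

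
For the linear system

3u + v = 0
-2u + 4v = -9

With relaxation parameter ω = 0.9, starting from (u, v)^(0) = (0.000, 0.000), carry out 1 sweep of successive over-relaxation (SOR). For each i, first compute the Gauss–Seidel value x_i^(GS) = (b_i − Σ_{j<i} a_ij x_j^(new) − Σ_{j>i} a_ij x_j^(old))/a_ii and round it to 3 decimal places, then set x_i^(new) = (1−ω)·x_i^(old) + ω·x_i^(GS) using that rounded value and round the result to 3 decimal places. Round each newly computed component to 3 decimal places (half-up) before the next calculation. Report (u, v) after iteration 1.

(0.000, -2.025)

Iteration 1:
  u: GS value = (0 - (1)·0.000) / (3) = 0.000;  u ← (1−ω)·0.000 + ω·0.000 = 0.000
  v: GS value = (-9 - (-2)·0.000) / (4) = -2.250;  v ← (1−ω)·0.000 + ω·-2.250 = -2.025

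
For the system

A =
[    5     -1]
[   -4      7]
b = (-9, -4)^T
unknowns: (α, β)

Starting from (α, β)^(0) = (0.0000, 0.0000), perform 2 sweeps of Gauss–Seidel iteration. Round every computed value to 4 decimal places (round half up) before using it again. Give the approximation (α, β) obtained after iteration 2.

Iteration 1:
  α = (-9 - (-1)·0.0000) / (5) = -1.8000
  β = (-4 - (-4)·-1.8000) / (7) = -1.6000
Iteration 2:
  α = (-9 - (-1)·-1.6000) / (5) = -2.1200
  β = (-4 - (-4)·-2.1200) / (7) = -1.7829

(-2.1200, -1.7829)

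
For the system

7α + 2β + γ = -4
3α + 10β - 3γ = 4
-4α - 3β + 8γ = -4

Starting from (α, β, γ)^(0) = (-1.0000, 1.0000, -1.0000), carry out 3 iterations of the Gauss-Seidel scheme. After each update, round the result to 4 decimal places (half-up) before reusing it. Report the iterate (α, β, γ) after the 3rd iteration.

(-0.5773, 0.3786, -0.6467)

Iteration 1:
  α = (-4 - (2)·1.0000 - (1)·-1.0000) / (7) = -0.7143
  β = (4 - (3)·-0.7143 - (-3)·-1.0000) / (10) = 0.3143
  γ = (-4 - (-4)·-0.7143 - (-3)·0.3143) / (8) = -0.7393
Iteration 2:
  α = (-4 - (2)·0.3143 - (1)·-0.7393) / (7) = -0.5556
  β = (4 - (3)·-0.5556 - (-3)·-0.7393) / (10) = 0.3449
  γ = (-4 - (-4)·-0.5556 - (-3)·0.3449) / (8) = -0.6485
Iteration 3:
  α = (-4 - (2)·0.3449 - (1)·-0.6485) / (7) = -0.5773
  β = (4 - (3)·-0.5773 - (-3)·-0.6485) / (10) = 0.3786
  γ = (-4 - (-4)·-0.5773 - (-3)·0.3786) / (8) = -0.6467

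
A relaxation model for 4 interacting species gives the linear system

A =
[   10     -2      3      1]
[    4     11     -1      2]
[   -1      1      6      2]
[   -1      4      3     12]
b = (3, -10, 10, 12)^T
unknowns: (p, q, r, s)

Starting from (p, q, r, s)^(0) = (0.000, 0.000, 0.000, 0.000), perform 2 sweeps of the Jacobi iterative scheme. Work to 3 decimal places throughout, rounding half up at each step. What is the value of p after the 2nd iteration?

Iteration 1:
  p = (3 - (-2)·0.000 - (3)·0.000 - (1)·0.000) / (10) = 0.300
  q = (-10 - (4)·0.000 - (-1)·0.000 - (2)·0.000) / (11) = -0.909
  r = (10 - (-1)·0.000 - (1)·0.000 - (2)·0.000) / (6) = 1.667
  s = (12 - (-1)·0.000 - (4)·0.000 - (3)·0.000) / (12) = 1.000
Iteration 2:
  p = (3 - (-2)·-0.909 - (3)·1.667 - (1)·1.000) / (10) = -0.482
  q = (-10 - (4)·0.300 - (-1)·1.667 - (2)·1.000) / (11) = -1.048
  r = (10 - (-1)·0.300 - (1)·-0.909 - (2)·1.000) / (6) = 1.535
  s = (12 - (-1)·0.300 - (4)·-0.909 - (3)·1.667) / (12) = 0.911

-0.482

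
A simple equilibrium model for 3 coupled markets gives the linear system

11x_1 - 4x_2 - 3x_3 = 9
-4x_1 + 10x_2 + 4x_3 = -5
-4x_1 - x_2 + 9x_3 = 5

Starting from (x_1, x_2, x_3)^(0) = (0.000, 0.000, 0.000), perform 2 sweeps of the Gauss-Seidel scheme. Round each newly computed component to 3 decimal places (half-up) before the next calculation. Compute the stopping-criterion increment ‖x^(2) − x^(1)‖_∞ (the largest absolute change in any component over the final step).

0.287

Iteration 1:
  x_1 = (9 - (-4)·0.000 - (-3)·0.000) / (11) = 0.818
  x_2 = (-5 - (-4)·0.818 - (4)·0.000) / (10) = -0.173
  x_3 = (5 - (-4)·0.818 - (-1)·-0.173) / (9) = 0.900
Iteration 2:
  x_1 = (9 - (-4)·-0.173 - (-3)·0.900) / (11) = 1.001
  x_2 = (-5 - (-4)·1.001 - (4)·0.900) / (10) = -0.460
  x_3 = (5 - (-4)·1.001 - (-1)·-0.460) / (9) = 0.949
Change: (0.183, -0.287, 0.049) → max |·| = 0.287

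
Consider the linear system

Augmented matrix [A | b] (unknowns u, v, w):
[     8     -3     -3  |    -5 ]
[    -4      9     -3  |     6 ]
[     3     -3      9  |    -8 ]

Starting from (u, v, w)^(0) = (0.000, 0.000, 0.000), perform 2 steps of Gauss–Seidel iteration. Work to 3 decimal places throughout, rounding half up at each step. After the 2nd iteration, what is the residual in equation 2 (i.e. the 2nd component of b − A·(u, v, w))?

Iteration 1:
  u = (-5 - (-3)·0.000 - (-3)·0.000) / (8) = -0.625
  v = (6 - (-4)·-0.625 - (-3)·0.000) / (9) = 0.389
  w = (-8 - (3)·-0.625 - (-3)·0.389) / (9) = -0.551
Iteration 2:
  u = (-5 - (-3)·0.389 - (-3)·-0.551) / (8) = -0.686
  v = (6 - (-4)·-0.686 - (-3)·-0.551) / (9) = 0.178
  w = (-8 - (3)·-0.686 - (-3)·0.178) / (9) = -0.601
Residual b − A·x = (-0.781, -0.149, 0.001)

-0.149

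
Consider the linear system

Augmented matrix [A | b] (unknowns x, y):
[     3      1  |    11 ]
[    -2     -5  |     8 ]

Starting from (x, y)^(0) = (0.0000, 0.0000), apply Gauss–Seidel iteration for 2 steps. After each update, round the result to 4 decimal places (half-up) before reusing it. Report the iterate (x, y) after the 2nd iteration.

(4.6889, -3.4756)

Iteration 1:
  x = (11 - (1)·0.0000) / (3) = 3.6667
  y = (8 - (-2)·3.6667) / (-5) = -3.0667
Iteration 2:
  x = (11 - (1)·-3.0667) / (3) = 4.6889
  y = (8 - (-2)·4.6889) / (-5) = -3.4756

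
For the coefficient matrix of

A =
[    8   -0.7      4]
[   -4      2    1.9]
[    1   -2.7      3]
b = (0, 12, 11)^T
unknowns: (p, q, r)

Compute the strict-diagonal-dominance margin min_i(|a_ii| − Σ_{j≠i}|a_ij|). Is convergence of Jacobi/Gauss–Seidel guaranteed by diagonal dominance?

row 1: |8| − (0.7+4) = 3.3
row 2: |2| − (4+1.9) = -3.9
row 3: |3| − (1+2.7) = -0.7
minimum over rows = -3.9 → not strictly diagonally dominant

-3.9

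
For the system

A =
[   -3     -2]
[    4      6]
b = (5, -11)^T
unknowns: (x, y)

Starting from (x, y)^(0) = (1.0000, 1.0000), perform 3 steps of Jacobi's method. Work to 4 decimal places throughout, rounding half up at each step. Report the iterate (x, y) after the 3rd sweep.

(-1.4815, -1.8333)

Iteration 1:
  x = (5 - (-2)·1.0000) / (-3) = -2.3333
  y = (-11 - (4)·1.0000) / (6) = -2.5000
Iteration 2:
  x = (5 - (-2)·-2.5000) / (-3) = 0.0000
  y = (-11 - (4)·-2.3333) / (6) = -0.2778
Iteration 3:
  x = (5 - (-2)·-0.2778) / (-3) = -1.4815
  y = (-11 - (4)·0.0000) / (6) = -1.8333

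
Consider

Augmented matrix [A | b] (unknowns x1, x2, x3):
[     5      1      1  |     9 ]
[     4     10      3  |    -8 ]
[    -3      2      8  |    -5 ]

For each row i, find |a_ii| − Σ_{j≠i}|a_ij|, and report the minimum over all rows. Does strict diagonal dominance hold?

row 1: |5| − (1+1) = 3
row 2: |10| − (4+3) = 3
row 3: |8| − (3+2) = 3
minimum over rows = 3 → strictly diagonally dominant (convergence guaranteed)

3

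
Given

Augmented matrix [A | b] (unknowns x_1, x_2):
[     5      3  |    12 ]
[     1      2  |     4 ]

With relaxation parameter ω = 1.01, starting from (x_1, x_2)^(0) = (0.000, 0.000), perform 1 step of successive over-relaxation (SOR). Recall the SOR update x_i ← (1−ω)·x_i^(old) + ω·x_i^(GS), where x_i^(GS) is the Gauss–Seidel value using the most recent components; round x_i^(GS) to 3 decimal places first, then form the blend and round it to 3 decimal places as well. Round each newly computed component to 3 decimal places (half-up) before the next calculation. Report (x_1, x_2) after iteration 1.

Iteration 1:
  x_1: GS value = (12 - (3)·0.000) / (5) = 2.400;  x_1 ← (1−ω)·0.000 + ω·2.400 = 2.424
  x_2: GS value = (4 - (1)·2.424) / (2) = 0.788;  x_2 ← (1−ω)·0.000 + ω·0.788 = 0.796

(2.424, 0.796)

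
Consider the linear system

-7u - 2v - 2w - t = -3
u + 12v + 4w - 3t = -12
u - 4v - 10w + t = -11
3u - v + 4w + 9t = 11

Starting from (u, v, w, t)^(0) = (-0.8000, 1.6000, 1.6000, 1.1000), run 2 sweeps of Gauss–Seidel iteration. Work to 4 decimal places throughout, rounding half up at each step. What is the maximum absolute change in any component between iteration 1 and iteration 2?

Iteration 1:
  u = (-3 - (-2)·1.6000 - (-2)·1.6000 - (-1)·1.1000) / (-7) = -0.6429
  v = (-12 - (1)·-0.6429 - (4)·1.6000 - (-3)·1.1000) / (12) = -1.2048
  w = (-11 - (1)·-0.6429 - (-4)·-1.2048 - (1)·1.1000) / (-10) = 1.6276
  t = (11 - (3)·-0.6429 - (-1)·-1.2048 - (4)·1.6276) / (9) = 0.5793
Iteration 2:
  u = (-3 - (-2)·-1.2048 - (-2)·1.6276 - (-1)·0.5793) / (-7) = 0.2250
  v = (-12 - (1)·0.2250 - (4)·1.6276 - (-3)·0.5793) / (12) = -1.4165
  w = (-11 - (1)·0.2250 - (-4)·-1.4165 - (1)·0.5793) / (-10) = 1.7470
  t = (11 - (3)·0.2250 - (-1)·-1.4165 - (4)·1.7470) / (9) = 0.2134
Change: (0.8679, -0.2117, 0.1194, -0.3659) → max |·| = 0.8679

0.8679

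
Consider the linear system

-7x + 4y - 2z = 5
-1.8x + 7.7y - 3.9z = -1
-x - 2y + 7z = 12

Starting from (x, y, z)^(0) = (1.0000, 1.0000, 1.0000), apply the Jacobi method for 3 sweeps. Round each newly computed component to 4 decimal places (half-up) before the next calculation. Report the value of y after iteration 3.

Iteration 1:
  x = (5 - (4)·1.0000 - (-2)·1.0000) / (-7) = -0.4286
  y = (-1 - (-1.8)·1.0000 - (-3.9)·1.0000) / (7.7) = 0.6104
  z = (12 - (-1)·1.0000 - (-2)·1.0000) / (7) = 2.1429
Iteration 2:
  x = (5 - (4)·0.6104 - (-2)·2.1429) / (-7) = -0.9777
  y = (-1 - (-1.8)·-0.4286 - (-3.9)·2.1429) / (7.7) = 0.8553
  z = (12 - (-1)·-0.4286 - (-2)·0.6104) / (7) = 1.8275
Iteration 3:
  x = (5 - (4)·0.8553 - (-2)·1.8275) / (-7) = -0.7477
  y = (-1 - (-1.8)·-0.9777 - (-3.9)·1.8275) / (7.7) = 0.5672
  z = (12 - (-1)·-0.9777 - (-2)·0.8553) / (7) = 1.8190

0.5672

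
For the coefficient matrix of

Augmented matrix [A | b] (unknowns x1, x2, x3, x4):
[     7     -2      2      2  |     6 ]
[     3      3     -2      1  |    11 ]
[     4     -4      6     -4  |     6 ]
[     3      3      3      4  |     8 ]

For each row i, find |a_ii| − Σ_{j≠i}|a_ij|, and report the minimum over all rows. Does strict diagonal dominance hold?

row 1: |7| − (2+2+2) = 1
row 2: |3| − (3+2+1) = -3
row 3: |6| − (4+4+4) = -6
row 4: |4| − (3+3+3) = -5
minimum over rows = -6 → not strictly diagonally dominant

-6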